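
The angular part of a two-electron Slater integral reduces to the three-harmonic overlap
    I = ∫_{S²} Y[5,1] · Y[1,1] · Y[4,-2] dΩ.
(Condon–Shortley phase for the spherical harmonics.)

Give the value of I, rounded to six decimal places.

Checks pass: Σm=0; 10 even; l₃=4∈[4,6].
(2·5+1)(2·1+1)(2·4+1) = 297
Δ: 2! 8! 0! / 11! → 1/495
sum: t=1:−1/576 = -1/576
3j²(5 1 4; 0 0 0) = Δ·Π!·Σ² = 5/99  (sign -1)
sum: t=2:+1/2880 = 1/2880
3j²(5 1 4; 1 1 -2) = Δ·Π!·Σ² = 2/165  (sign +1)
combine: 4πI² = 297·5/99·2/165 = 2/11
take √, sign -1: I = -0.12028562

-0.120286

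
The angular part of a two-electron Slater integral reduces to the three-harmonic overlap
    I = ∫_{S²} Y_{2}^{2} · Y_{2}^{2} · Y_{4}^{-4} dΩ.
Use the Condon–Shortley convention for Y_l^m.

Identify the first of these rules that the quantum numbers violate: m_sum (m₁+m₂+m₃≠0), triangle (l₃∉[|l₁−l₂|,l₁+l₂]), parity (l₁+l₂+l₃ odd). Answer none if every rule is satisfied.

Σmᵢ = 0  ✓
l₃∈[|l₁−l₂|,l₁+l₂]=[0,4], have l₃=4  ✓
Σlᵢ = 8 ⇒ even  ✓

none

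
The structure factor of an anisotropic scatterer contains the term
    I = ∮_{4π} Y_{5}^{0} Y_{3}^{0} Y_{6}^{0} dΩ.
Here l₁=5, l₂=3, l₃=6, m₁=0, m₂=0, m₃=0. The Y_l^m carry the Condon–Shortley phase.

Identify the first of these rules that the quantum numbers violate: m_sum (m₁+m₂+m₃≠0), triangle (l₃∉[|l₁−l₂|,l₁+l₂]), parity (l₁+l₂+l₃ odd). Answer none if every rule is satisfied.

Σmᵢ = 0  ✓
l₃∈[|l₁−l₂|,l₁+l₂]=[2,8], have l₃=6  ✓
Σlᵢ = 14 ⇒ even  ✓

none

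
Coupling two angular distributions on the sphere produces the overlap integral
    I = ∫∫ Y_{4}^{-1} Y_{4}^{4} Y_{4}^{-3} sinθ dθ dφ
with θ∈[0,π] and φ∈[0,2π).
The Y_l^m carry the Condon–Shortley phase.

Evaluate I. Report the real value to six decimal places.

-0.168431

m-sum 0 ✓  L=12 even ✓  0≤4≤8 ✓
Π(2lᵢ+1) = 9×9×9 = 729
triangle coeff Δ(4,4,4) = 1/450450
Σ_t [0,4]: t=0:+1/13824 t=1:−1/216 t=2:+1/64 t=3:−1/216 t=4:+1/13824 = 5/768
(3j)²=18/1001 [(4 4 4; 0 0 0)], sign=+1
Σ_t [4,4]: t=4:+1/3456 = 1/3456
(3j)²=35/1287 [(4 4 4; -1 4 -3)], sign=-1
⇒ 4πI² = 7290/20449
I = (-1)√(7290/20449/(4π)) = -0.16843130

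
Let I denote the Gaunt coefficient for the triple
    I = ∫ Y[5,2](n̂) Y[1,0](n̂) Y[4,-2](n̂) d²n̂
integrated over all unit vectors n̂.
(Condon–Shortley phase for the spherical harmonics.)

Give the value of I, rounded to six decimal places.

Checks pass: Σm=0; 10 even; l₃=4∈[4,6].
(2·5+1)(2·1+1)(2·4+1) = 297
Δ: 2! 8! 0! / 11! → 1/495
sum: t=1:−1/576 = -1/576
3j²(5 1 4; 0 0 0) = Δ·Π!·Σ² = 5/99  (sign -1)
sum: t=1:−1/1440 = -1/1440
3j²(5 1 4; 2 0 -2) = Δ·Π!·Σ² = 7/165  (sign -1)
combine: 4πI² = 297·5/99·7/165 = 7/11
take √, sign +1: I = 0.22503380

0.225034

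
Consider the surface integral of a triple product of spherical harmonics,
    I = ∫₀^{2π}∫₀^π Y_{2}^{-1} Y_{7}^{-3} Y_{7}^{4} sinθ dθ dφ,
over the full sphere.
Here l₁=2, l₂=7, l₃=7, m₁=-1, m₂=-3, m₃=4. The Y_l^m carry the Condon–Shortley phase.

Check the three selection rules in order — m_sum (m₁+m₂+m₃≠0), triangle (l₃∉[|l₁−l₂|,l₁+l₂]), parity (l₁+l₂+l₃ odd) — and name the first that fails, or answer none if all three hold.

none

Σmᵢ = 0  ✓
l₃∈[|l₁−l₂|,l₁+l₂]=[5,9], have l₃=7  ✓
Σlᵢ = 16 ⇒ even  ✓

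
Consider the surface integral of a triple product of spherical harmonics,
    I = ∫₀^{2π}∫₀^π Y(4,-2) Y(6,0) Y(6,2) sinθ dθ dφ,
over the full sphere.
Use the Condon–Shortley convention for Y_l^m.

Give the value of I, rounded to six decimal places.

-0.107540

m-sum 0 ✓  L=16 even ✓  2≤6≤10 ✓
Π(2lᵢ+1) = 9×13×13 = 1521
triangle coeff Δ(4,6,6) = 1/15315300
Σ_t [0,4]: t=0:+1/829440 t=1:−1/25920 t=2:+1/9216 t=3:−1/25920 t=4:+1/829440 = 7/207360
(3j)²=28/2431 [(4 6 6; 0 0 0)], sign=+1
Σ_t [2,4]: t=2:+1/55296 t=3:−1/25920 t=4:+1/138240 = -11/829440
(3j)²=11/1326 [(4 6 6; -2 0 2)], sign=-1
⇒ 4πI² = 42/289
I = (-1)√(42/289/(4π)) = -0.10754019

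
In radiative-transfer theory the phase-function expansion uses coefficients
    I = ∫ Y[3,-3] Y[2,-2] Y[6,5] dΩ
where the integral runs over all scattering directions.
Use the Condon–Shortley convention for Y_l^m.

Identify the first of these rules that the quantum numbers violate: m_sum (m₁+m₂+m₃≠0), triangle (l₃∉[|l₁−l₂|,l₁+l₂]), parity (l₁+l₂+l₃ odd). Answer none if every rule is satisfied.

triangle

azimuthal sum: -3 − 2 + 5 = 0  ✓
1 ≤ 6 ≤ 5 (triangle on l)  ✗
L = 3 + 2 + 6 = 11 (odd)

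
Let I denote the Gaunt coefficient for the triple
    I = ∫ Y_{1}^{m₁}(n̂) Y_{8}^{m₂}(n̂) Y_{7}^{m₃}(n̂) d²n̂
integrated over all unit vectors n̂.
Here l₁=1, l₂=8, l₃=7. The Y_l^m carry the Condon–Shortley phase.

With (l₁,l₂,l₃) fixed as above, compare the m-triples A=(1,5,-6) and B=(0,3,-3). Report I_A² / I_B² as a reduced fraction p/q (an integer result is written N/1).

Shared (l₁,l₂,l₃)=(1,8,7): N and (l;000)² cancel in I_A²/I_B².
A: Δ = 2!·0!·14!/17! = 1/2040; Racah Σ t=0..0: t=0:+1/12454041600 = 1/12454041600; ⇒ 3j(1 8 7; 1 5 -6)² = 1/680, sgn -1
B: Δ = 2!·0!·14!/17! = 1/2040; Racah Σ t=1..1: t=1:−1/87091200 = -1/87091200; ⇒ 3j(1 8 7; 0 3 -3)² = 11/408, sgn -1
I_A²/I_B² = (1/680)/(11/408) = 3/55

3/55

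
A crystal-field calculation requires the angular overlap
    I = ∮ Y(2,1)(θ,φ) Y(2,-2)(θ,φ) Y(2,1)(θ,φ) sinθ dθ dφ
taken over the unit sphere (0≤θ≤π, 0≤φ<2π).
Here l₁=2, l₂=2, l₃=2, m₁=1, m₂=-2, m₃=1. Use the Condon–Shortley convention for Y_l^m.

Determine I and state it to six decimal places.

0.220728

Checks pass: Σm=0; 6 even; l₃=2∈[0,4].
(2·2+1)(2·2+1)(2·2+1) = 125
Δ: 2! 2! 2! / 7! → 1/630
sum: t=0:+1/8 t=1:−1/1 t=2:+1/8 = -3/4
3j²(2 2 2; 0 0 0) = Δ·Π!·Σ² = 2/35  (sign -1)
sum: t=0:+1/4 = 1/4
3j²(2 2 2; 1 -2 1) = Δ·Π!·Σ² = 3/35  (sign -1)
combine: 4πI² = 125·2/35·3/35 = 30/49
take √, sign +1: I = 0.22072812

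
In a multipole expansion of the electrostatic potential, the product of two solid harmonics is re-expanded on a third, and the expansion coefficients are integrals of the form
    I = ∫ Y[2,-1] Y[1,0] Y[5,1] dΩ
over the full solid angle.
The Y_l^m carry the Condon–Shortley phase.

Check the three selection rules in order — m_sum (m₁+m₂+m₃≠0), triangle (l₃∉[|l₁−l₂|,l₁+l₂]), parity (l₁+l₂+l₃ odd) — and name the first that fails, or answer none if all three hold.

triangle

m₁+m₂+m₃ = -1 + 0 + 1 = 0  ✓
triangle: |2−1|=1 ≤ l₃=5 ≤ 2+1=3  ✗
parity: l₁+l₂+l₃ = 8 is even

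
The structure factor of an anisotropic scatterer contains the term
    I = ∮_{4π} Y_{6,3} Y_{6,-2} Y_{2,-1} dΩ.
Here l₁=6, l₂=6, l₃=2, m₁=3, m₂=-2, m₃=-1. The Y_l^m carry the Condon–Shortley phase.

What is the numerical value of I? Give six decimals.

-0.140463

Checks pass: Σm=0; 14 even; l₃=2∈[0,12].
(2·6+1)(2·6+1)(2·2+1) = 845
Δ: 10! 2! 2! / 15! → 1/90090
sum: t=4:+1/69120 t=5:−1/14400 t=6:+1/69120 = -7/172800
3j²(6 6 2; 0 0 0) = Δ·Π!·Σ² = 14/715  (sign -1)
sum: t=2:+1/161280 t=3:−1/60480 = -1/96768
3j²(6 6 2; 3 -2 -1) = Δ·Π!·Σ² = 15/1001  (sign +1)
combine: 4πI² = 845·14/715·15/1001 = 30/121
take √, sign -1: I = -0.14046335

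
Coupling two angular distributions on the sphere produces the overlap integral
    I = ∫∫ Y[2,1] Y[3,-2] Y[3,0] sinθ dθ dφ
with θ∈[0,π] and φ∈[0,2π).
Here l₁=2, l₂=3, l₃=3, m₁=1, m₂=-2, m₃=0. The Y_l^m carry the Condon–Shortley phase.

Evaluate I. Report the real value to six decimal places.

m-sum = 1 − 2 + 0 = -1 ≠ 0 ⇒ I = 0

0.000000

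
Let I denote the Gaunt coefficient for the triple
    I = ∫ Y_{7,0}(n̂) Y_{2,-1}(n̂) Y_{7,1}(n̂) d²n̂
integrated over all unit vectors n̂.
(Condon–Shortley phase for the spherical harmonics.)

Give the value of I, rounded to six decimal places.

Rules hold: Σm=0, L=16 even, 5≤7≤9.
N = 15·5·15 = 1125
Δ = 2!·12!·2!/17! = 1/185640
Racah Σ t=0..2: t=0:+1/2419200 t=1:−1/518400 t=2:+1/2419200 = -1/907200
⇒ 3j(7 2 7; 0 0 0)² = 56/3315, sgn +1
Racah Σ t=0..1: t=0:+1/1209600 t=1:−1/1036800 = -1/7257600
⇒ 3j(7 2 7; 0 -1 1)² = 1/2210, sgn -1
4πI² = N·(3j₀)²·(3jₘ)² = 420/48841
I = -1·√(0.00859933/4π) = -0.02615938

-0.026159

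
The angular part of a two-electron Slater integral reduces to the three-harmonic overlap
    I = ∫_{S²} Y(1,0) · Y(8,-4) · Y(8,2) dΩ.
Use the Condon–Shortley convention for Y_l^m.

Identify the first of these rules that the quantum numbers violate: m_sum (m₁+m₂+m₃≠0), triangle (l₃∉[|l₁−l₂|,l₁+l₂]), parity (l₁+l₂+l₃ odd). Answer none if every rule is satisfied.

m_sum

azimuthal sum: 0 − 4 + 2 = -2  ✗
7 ≤ 8 ≤ 9 (triangle on l)
L = 1 + 8 + 8 = 17 (odd)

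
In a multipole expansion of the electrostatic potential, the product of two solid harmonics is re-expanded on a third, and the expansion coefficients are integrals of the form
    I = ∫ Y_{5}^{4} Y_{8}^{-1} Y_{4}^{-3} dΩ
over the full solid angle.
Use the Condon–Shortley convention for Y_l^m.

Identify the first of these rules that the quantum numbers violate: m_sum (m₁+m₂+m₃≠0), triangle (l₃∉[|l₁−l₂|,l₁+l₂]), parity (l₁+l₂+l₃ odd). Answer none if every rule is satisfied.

Σmᵢ = 0  ✓
l₃∈[|l₁−l₂|,l₁+l₂]=[3,13], have l₃=4  ✓
Σlᵢ = 17 ⇒ odd  ✗

parity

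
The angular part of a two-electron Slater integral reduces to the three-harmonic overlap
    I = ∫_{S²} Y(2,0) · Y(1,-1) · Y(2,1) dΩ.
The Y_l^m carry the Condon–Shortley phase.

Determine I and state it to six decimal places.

Σlᵢ=5 odd — θ-integrand is odd under cosθ→−cosθ; I=0

0.000000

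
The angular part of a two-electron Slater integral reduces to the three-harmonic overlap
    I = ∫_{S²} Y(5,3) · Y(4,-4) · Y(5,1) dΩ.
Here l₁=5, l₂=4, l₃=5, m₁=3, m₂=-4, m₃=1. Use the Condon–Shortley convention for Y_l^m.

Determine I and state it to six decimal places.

Checks pass: Σm=0; 14 even; l₃=5∈[1,9].
(2·5+1)(2·4+1)(2·5+1) = 1089
Δ: 4! 6! 4! / 15! → 1/3153150
sum: t=0:+1/69120 t=1:−1/1728 t=2:+1/576 t=3:−1/1728 t=4:+1/69120 = 7/11520
3j²(5 4 5; 0 0 0) = Δ·Π!·Σ² = 2/143  (sign -1)
sum: t=0:+1/27648 = 1/27648
3j²(5 4 5; 3 -4 1) = Δ·Π!·Σ² = 10/429  (sign +1)
combine: 4πI² = 1089·2/143·10/429 = 60/169
take √, sign -1: I = -0.16808437

-0.168084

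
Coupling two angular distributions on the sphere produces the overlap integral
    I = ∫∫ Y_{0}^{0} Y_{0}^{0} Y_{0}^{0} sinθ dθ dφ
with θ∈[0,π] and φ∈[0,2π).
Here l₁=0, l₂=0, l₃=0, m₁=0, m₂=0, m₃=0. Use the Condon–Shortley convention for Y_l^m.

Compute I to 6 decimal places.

Checks pass: Σm=0; 0 even; l₃=0∈[0,0].
(2·0+1)(2·0+1)(2·0+1) = 1
Δ: 0! 0! 0! / 1! → 1/1
sum: t=0:+1/1 = 1/1
3j²(0 0 0; 0 0 0) = Δ·Π!·Σ² = 1/1  (sign +1)
(m-triple is (0,0,0) — same symbol as above.)
combine: 4πI² = 1·1·1 = 1/1
take √, sign +1: I = 0.28209479

0.282095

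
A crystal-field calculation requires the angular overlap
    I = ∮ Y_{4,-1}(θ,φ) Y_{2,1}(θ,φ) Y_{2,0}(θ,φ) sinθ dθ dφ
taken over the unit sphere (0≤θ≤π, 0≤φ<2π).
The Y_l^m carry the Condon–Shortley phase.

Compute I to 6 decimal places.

-0.220728

m-sum 0 ✓  L=8 even ✓  2≤2≤6 ✓
Π(2lᵢ+1) = 9×5×5 = 225
triangle coeff Δ(4,2,2) = 1/630
Σ_t [2,2]: t=2:+1/16 = 1/16
(3j)²=2/35 [(4 2 2; 0 0 0)], sign=+1
Σ_t [3,3]: t=3:−1/24 = -1/24
(3j)²=1/21 [(4 2 2; -1 1 0)], sign=-1
⇒ 4πI² = 30/49
I = (-1)√(30/49/(4π)) = -0.22072812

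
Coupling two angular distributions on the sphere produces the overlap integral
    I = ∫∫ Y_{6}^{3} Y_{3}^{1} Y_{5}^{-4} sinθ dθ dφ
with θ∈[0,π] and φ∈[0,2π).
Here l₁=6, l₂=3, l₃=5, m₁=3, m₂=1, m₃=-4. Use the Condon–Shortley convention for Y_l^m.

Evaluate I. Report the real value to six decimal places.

0.176531

Rules hold: Σm=0, L=14 even, 3≤5≤9.
N = 13·7·11 = 1001
Δ = 4!·8!·2!/15! = 1/675675
Racah Σ t=1..3: t=1:−1/8640 t=2:+1/2304 t=3:−1/8640 = 7/34560
⇒ 3j(6 3 5; 0 0 0)² = 7/429, sgn -1
Racah Σ t=2..3: t=2:+1/40320 t=3:−1/241920 = 1/48384
⇒ 3j(6 3 5; 3 1 -4)² = 24/1001, sgn -1
4πI² = N·(3j₀)²·(3jₘ)² = 56/143
I = +1·√(0.391608/4π) = 0.17653103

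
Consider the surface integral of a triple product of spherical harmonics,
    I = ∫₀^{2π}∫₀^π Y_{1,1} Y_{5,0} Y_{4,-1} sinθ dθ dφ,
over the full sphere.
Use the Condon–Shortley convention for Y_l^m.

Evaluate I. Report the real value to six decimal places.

0.155288

Checks pass: Σm=0; 10 even; l₃=4∈[4,6].
(2·1+1)(2·5+1)(2·4+1) = 297
Δ: 2! 0! 8! / 11! → 1/495
sum: t=1:−1/576 = -1/576
3j²(1 5 4; 0 0 0) = Δ·Π!·Σ² = 5/99  (sign -1)
sum: t=0:+1/1440 = 1/1440
3j²(1 5 4; 1 0 -1) = Δ·Π!·Σ² = 2/99  (sign -1)
combine: 4πI² = 297·5/99·2/99 = 10/33
take √, sign +1: I = 0.15528807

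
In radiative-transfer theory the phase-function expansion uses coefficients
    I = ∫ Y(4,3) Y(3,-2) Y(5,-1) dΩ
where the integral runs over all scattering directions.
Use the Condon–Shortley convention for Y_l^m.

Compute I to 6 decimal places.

m-sum 0 ✓  L=12 even ✓  1≤5≤7 ✓
Π(2lᵢ+1) = 9×7×11 = 693
triangle coeff Δ(4,3,5) = 1/180180
Σ_t [0,2]: t=0:+1/576 t=1:−1/144 t=2:+1/576 = -1/288
(3j)²=20/1001 [(4 3 5; 0 0 0)], sign=+1
Σ_t [0,1]: t=0:+1/1440 t=1:−1/17280 = 11/17280
(3j)²=11/468 [(4 3 5; 3 -2 -1)], sign=+1
⇒ 4πI² = 55/169
I = (+1)√(55/169/(4π)) = 0.16092854

0.160929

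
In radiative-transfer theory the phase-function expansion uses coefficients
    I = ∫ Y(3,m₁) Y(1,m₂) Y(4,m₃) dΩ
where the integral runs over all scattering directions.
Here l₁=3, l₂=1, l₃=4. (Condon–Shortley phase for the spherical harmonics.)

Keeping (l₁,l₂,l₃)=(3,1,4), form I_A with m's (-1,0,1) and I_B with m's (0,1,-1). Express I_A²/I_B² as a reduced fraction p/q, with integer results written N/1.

l's match ⇒ only the (l;m) 3-j factors differ between A and B.
A: triangle coeff Δ(3,1,4) = 1/252; Σ_t [0,0]: t=0:+1/48 = 1/48; (3j)²=5/84 [(3 1 4; -1 0 1)], sign=-1
B: triangle coeff Δ(3,1,4) = 1/252; Σ_t [0,0]: t=0:+1/72 = 1/72; (3j)²=5/126 [(3 1 4; 0 1 -1)], sign=-1
I_A²/I_B² = (5/84)/(5/126) = 3/2

3/2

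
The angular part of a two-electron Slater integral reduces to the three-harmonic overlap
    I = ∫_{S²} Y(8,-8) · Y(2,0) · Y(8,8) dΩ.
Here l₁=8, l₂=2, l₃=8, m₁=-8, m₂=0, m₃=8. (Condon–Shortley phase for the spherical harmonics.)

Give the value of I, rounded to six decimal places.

m-sum 0 ✓  L=18 even ✓  6≤8≤10 ✓
Π(2lᵢ+1) = 17×5×17 = 1445
triangle coeff Δ(8,2,8) = 1/348840
Σ_t [0,2]: t=0:+1/116121600 t=1:−1/25401600 t=2:+1/116121600 = -1/45158400
(3j)²=24/1615 [(8 2 8; 0 0 0)], sign=-1
Σ_t [2,2]: t=2:+1/348713164800 = 1/348713164800
(3j)²=40/969 [(8 2 8; -8 0 8)], sign=+1
⇒ 4πI² = 320/361
I = (-1)√(320/361/(4π)) = -0.26559290

-0.265593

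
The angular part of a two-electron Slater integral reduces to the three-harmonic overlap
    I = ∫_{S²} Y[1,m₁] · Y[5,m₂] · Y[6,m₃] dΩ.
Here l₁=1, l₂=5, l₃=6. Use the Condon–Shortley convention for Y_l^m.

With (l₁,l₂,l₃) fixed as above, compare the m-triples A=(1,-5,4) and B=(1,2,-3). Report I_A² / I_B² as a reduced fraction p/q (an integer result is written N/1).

Same 1,5,6: normalisation and zero-m 3j drop out of the ratio.
A: Δ: 0! 2! 10! / 13! → 1/858; sum: t=0:+1/7257600 = 1/7257600; 3j²(1 5 6; 1 -5 4) = Δ·Π!·Σ² = 1/858  (sign +1)
B: Δ: 0! 2! 10! / 13! → 1/858; sum: t=0:+1/60480 = 1/60480; 3j²(1 5 6; 1 2 -3) = Δ·Π!·Σ² = 6/143  (sign -1)
I_A²/I_B² = (1/858)/(6/143) = 1/36

1/36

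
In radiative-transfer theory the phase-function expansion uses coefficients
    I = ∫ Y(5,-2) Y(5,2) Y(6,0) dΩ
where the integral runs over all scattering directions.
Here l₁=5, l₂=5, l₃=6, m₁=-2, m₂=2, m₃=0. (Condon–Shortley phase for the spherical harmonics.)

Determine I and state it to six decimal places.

Rules hold: Σm=0, L=16 even, 0≤6≤10.
N = 11·11·13 = 1573
Δ = 4!·6!·6!/17! = 1/28588560
Racah Σ t=0..4: t=0:+1/345600 t=1:−1/13824 t=2:+1/5184 t=3:−1/13824 t=4:+1/345600 = 7/129600
⇒ 3j(5 5 6; 0 0 0)² = 80/7293, sgn +1
Racah Σ t=1..4: t=1:−1/3110400 t=2:+1/57600 t=3:−1/13824 t=4:+1/31104 = -1/43200
⇒ 3j(5 5 6; -2 2 0)² = 108/12155, sgn -1
4πI² = N·(3j₀)²·(3jₘ)² = 576/3757
I = -1·√(0.153314/4π) = -0.11045508

-0.110455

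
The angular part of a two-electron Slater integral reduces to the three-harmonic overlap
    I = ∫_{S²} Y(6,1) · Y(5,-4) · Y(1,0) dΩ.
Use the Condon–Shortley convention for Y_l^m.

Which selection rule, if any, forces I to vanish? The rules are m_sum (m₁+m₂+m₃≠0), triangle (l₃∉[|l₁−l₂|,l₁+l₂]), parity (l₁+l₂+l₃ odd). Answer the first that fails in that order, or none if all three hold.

m₁+m₂+m₃ = 1 − 4 + 0 = -3  ✗
triangle: |6−5|=1 ≤ l₃=1 ≤ 6+5=11
parity: l₁+l₂+l₃ = 12 is even

m_sum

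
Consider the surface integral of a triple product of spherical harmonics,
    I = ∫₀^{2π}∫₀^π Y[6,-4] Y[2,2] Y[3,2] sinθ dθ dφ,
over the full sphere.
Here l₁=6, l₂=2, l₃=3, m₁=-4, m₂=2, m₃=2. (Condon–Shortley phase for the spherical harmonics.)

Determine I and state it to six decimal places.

0.000000

triangle: need 4≤l₃≤8, have 3; I=0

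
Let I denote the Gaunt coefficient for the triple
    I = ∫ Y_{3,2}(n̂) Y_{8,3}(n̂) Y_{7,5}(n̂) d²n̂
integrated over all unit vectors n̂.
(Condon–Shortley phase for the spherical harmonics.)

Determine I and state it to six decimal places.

Σmᵢ = 10 ≠ 0, so the φ-integral vanishes; I = 0

0.000000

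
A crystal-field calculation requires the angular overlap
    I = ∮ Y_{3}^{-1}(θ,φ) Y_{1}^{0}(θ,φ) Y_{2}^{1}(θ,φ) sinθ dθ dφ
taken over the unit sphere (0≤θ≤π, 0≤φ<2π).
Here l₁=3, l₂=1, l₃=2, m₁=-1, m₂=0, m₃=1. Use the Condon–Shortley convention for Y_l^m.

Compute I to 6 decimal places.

Rules hold: Σm=0, L=6 even, 2≤2≤4.
N = 7·3·5 = 105
Δ = 2!·4!·0!/7! = 1/105
Racah Σ t=1..1: t=1:−1/4 = -1/4
⇒ 3j(3 1 2; 0 0 0)² = 3/35, sgn -1
Racah Σ t=1..1: t=1:−1/6 = -1/6
⇒ 3j(3 1 2; -1 0 1)² = 8/105, sgn +1
4πI² = N·(3j₀)²·(3jₘ)² = 24/35
I = -1·√(0.685714/4π) = -0.23359668

-0.233597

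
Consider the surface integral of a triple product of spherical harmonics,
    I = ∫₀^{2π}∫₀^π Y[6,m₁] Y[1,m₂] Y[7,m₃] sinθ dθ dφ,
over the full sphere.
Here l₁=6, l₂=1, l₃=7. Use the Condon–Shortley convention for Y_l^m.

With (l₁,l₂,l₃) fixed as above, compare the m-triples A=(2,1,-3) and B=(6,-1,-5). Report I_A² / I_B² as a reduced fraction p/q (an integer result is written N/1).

Same 6,1,7: normalisation and zero-m 3j drop out of the ratio.
A: Δ: 0! 12! 2! / 15! → 1/1365; sum: t=0:+1/1935360 = 1/1935360; 3j²(6 1 7; 2 1 -3) = Δ·Π!·Σ² = 3/91  (sign +1)
B: Δ: 0! 12! 2! / 15! → 1/1365; sum: t=0:+1/958003200 = 1/958003200; 3j²(6 1 7; 6 -1 -5) = Δ·Π!·Σ² = 1/1365  (sign +1)
I_A²/I_B² = (3/91)/(1/1365) = 45/1

45/1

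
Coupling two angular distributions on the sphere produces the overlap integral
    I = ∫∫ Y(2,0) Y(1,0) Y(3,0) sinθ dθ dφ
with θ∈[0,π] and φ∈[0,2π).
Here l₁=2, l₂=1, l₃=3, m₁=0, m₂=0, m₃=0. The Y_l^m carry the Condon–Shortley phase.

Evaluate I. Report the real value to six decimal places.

0.247767

Rules hold: Σm=0, L=6 even, 1≤3≤3.
N = 5·3·7 = 105
Δ = 0!·4!·2!/7! = 1/105
Racah Σ t=0..0: t=0:+1/4 = 1/4
⇒ 3j(2 1 3; 0 0 0)² = 3/35, sgn -1
(m-triple is (0,0,0) — same symbol as above.)
4πI² = N·(3j₀)²·(3jₘ)² = 27/35
I = +1·√(0.771429/4π) = 0.24776670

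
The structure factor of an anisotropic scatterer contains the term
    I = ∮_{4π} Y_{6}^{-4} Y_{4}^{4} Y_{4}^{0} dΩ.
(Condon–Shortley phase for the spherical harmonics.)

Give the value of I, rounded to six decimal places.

Checks pass: Σm=0; 14 even; l₃=4∈[2,10].
(2·6+1)(2·4+1)(2·4+1) = 1053
Δ: 6! 6! 2! / 15! → 1/1261260
sum: t=2:+1/4608 t=3:−1/1296 t=4:+1/4608 = -7/20736
3j²(6 4 4; 0 0 0) = Δ·Π!·Σ² = 20/1287  (sign -1)
sum: t=6:+1/69120 = 1/69120
3j²(6 4 4; -4 4 0) = Δ·Π!·Σ² = 4/143  (sign +1)
combine: 4πI² = 1053·20/1287·4/143 = 720/1573
take √, sign -1: I = -0.19085211

-0.190852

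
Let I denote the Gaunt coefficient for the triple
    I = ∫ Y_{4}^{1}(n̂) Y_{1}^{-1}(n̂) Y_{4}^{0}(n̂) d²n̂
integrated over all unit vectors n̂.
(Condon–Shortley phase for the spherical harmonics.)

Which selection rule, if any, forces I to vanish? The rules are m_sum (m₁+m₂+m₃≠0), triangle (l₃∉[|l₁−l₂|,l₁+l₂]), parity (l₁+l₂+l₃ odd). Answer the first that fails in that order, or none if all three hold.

m₁+m₂+m₃ = 1 − 1 + 0 = 0  ✓
triangle: |4−1|=3 ≤ l₃=4 ≤ 4+1=5  ✓
parity: l₁+l₂+l₃ = 9 is odd  ✗

parity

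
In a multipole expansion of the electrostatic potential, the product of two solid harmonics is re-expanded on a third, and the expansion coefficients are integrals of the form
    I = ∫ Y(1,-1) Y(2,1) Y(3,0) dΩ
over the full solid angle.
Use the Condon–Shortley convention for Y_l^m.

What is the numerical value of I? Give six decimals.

0.143048

Checks pass: Σm=0; 6 even; l₃=3∈[1,3].
(2·1+1)(2·2+1)(2·3+1) = 105
Δ: 0! 2! 4! / 7! → 1/105
sum: t=0:+1/4 = 1/4
3j²(1 2 3; 0 0 0) = Δ·Π!·Σ² = 3/35  (sign -1)
sum: t=0:+1/12 = 1/12
3j²(1 2 3; -1 1 0) = Δ·Π!·Σ² = 1/35  (sign -1)
combine: 4πI² = 105·3/35·1/35 = 9/35
take √, sign +1: I = 0.14304817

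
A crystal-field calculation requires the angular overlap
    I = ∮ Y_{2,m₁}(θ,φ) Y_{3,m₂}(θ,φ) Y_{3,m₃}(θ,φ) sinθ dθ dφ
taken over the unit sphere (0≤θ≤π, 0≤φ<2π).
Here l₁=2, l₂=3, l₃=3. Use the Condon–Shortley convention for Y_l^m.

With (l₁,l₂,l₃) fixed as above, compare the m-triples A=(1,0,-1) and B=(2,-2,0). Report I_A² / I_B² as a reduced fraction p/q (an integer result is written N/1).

1/10

Shared (l₁,l₂,l₃)=(2,3,3): N and (l;000)² cancel in I_A²/I_B².
A: Δ = 2!·2!·4!/9! = 1/3780; Racah Σ t=0..1: t=0:+1/12 t=1:−1/8 = -1/24; ⇒ 3j(2 3 3; 1 0 -1)² = 1/210, sgn -1
B: Δ = 2!·2!·4!/9! = 1/3780; Racah Σ t=0..0: t=0:+1/24 = 1/24; ⇒ 3j(2 3 3; 2 -2 0)² = 1/21, sgn -1
I_A²/I_B² = (1/210)/(1/21) = 1/10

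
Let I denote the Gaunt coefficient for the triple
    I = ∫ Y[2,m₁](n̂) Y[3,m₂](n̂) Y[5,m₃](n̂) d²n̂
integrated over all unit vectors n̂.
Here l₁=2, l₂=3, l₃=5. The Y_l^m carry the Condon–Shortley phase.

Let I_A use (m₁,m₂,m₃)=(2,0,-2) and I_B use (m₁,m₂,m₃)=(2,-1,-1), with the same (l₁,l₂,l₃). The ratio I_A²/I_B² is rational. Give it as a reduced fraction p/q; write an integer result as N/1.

7/3

l's match ⇒ only the (l;m) 3-j factors differ between A and B.
A: triangle coeff Δ(2,3,5) = 1/2310; Σ_t [0,0]: t=0:+1/864 = 1/864; (3j)²=1/66 [(2 3 5; 2 0 -2)], sign=-1
B: triangle coeff Δ(2,3,5) = 1/2310; Σ_t [0,0]: t=0:+1/1152 = 1/1152; (3j)²=1/154 [(2 3 5; 2 -1 -1)], sign=+1
I_A²/I_B² = (1/66)/(1/154) = 7/3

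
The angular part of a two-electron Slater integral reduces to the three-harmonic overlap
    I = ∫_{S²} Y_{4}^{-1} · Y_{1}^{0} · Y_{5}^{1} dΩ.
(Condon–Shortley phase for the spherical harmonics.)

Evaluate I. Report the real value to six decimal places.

Rules hold: Σm=0, L=10 even, 3≤5≤5.
N = 9·3·11 = 297
Δ = 0!·8!·2!/11! = 1/495
Racah Σ t=0..0: t=0:+1/576 = 1/576
⇒ 3j(4 1 5; 0 0 0)² = 5/99, sgn -1
Racah Σ t=0..0: t=0:+1/720 = 1/720
⇒ 3j(4 1 5; -1 0 1)² = 8/165, sgn +1
4πI² = N·(3j₀)²·(3jₘ)² = 8/11
I = -1·√(0.727273/4π) = -0.24057125

-0.240571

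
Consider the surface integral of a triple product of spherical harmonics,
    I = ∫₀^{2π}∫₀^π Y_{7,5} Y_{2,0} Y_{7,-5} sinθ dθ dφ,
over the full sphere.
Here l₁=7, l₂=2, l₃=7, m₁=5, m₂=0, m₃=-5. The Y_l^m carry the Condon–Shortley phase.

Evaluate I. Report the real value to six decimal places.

m-sum 0 ✓  L=16 even ✓  5≤7≤9 ✓
Π(2lᵢ+1) = 15×5×15 = 1125
triangle coeff Δ(7,2,7) = 1/185640
Σ_t [0,2]: t=0:+1/2419200 t=1:−1/518400 t=2:+1/2419200 = -1/907200
(3j)²=56/3315 [(7 2 7; 0 0 0)], sign=+1
Σ_t [0,2]: t=0:+1/29030400 t=1:−1/39916800 t=2:+1/1916006400 = 19/1916006400
(3j)²=361/185640 [(7 2 7; 5 0 -5)], sign=+1
⇒ 4πI² = 1805/48841
I = (+1)√(1805/48841/(4π)) = 0.05423022

0.054230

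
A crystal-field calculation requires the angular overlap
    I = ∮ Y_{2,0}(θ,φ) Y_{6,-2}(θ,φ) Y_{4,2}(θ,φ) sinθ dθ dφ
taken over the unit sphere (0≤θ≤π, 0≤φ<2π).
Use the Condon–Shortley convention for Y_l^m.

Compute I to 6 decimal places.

Checks pass: Σm=0; 12 even; l₃=4∈[4,8].
(2·2+1)(2·6+1)(2·4+1) = 585
Δ: 4! 0! 8! / 13! → 1/6435
sum: t=2:+1/2304 = 1/2304
3j²(2 6 4; 0 0 0) = Δ·Π!·Σ² = 5/143  (sign +1)
sum: t=2:+1/5760 = 1/5760
3j²(2 6 4; 0 -2 2) = Δ·Π!·Σ² = 56/2145  (sign +1)
combine: 4πI² = 585·5/143·56/2145 = 840/1573
take √, sign +1: I = 0.20614383

0.206144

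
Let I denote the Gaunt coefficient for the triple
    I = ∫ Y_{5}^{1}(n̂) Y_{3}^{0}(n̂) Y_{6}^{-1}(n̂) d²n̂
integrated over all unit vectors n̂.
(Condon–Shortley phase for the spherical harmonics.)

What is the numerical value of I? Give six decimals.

Checks pass: Σm=0; 14 even; l₃=6∈[2,8].
(2·5+1)(2·3+1)(2·6+1) = 1001
Δ: 2! 8! 4! / 15! → 1/675675
sum: t=0:+1/8640 t=1:−1/2304 t=2:+1/8640 = -7/34560
3j²(5 3 6; 0 0 0) = Δ·Π!·Σ² = 7/429  (sign -1)
sum: t=0:+1/6912 t=1:−1/2880 t=2:+1/17280 = -1/6912
3j²(5 3 6; 1 0 -1) = Δ·Π!·Σ² = 5/429  (sign +1)
combine: 4πI² = 1001·7/429·5/429 = 245/1287
take √, sign -1: I = -0.12308038

-0.123080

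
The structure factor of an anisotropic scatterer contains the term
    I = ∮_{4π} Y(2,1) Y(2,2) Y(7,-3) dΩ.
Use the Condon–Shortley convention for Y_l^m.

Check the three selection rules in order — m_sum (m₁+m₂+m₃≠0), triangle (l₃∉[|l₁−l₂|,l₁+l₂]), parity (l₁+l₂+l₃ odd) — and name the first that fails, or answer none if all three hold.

m₁+m₂+m₃ = 1 + 2 − 3 = 0  ✓
triangle: |2−2|=0 ≤ l₃=7 ≤ 2+2=4  ✗
parity: l₁+l₂+l₃ = 11 is odd

triangle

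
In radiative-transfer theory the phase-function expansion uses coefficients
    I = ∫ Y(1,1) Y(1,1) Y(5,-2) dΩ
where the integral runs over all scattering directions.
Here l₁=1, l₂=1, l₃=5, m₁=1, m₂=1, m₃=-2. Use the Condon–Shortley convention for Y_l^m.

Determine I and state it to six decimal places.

|1−1|≤5≤1+1 violated ⇒ I = 0

0.000000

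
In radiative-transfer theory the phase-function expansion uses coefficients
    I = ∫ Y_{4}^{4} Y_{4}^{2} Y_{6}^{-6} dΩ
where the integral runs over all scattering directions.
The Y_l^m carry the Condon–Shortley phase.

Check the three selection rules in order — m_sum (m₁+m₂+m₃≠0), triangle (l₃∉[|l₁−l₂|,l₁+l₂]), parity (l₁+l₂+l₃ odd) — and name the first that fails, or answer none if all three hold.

m₁+m₂+m₃ = 4 + 2 − 6 = 0  ✓
triangle: |4−4|=0 ≤ l₃=6 ≤ 4+4=8  ✓
parity: l₁+l₂+l₃ = 14 is even  ✓

none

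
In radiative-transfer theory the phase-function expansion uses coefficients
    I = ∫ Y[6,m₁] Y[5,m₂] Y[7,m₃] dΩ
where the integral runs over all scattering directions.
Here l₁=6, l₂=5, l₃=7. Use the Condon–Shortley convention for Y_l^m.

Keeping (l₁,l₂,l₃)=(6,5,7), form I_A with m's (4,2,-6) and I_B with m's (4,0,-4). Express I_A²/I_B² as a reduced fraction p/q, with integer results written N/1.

Same 6,5,7: normalisation and zero-m 3j drop out of the ratio.
A: Δ: 4! 8! 6! / 19! → 1/174594420; sum: t=1:−1/21772800 t=2:+1/19353600 = 1/174182400; 3j²(6 5 7; 4 2 -6) = Δ·Π!·Σ² = 1/3876  (sign -1)
B: Δ: 4! 8! 6! / 19! → 1/174594420; sum: t=0:+1/4147200 t=1:−1/1451520 t=2:+1/5806080 = -1/3628800; 3j²(6 5 7; 4 0 -4) = Δ·Π!·Σ² = 320/29393  (sign +1)
I_A²/I_B² = (1/3876)/(320/29393) = 91/3840

91/3840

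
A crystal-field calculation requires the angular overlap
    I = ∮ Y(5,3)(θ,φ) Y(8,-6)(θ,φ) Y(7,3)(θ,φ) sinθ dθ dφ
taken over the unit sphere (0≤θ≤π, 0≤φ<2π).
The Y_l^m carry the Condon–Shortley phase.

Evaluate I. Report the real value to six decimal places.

0.036695

Checks pass: Σm=0; 20 even; l₃=7∈[3,13].
(2·5+1)(2·8+1)(2·7+1) = 2805
Δ: 6! 4! 10! / 21! → 1/814773960
sum: t=1:−1/87091200 t=2:+1/4976640 t=3:−1/2073600 t=4:+1/4976640 t=5:−1/87091200 = -1/9676800
3j²(5 8 7; 0 0 0) = Δ·Π!·Σ² = 360/46189  (sign +1)
sum: t=0:+1/232243200 t=1:−1/261273600 t=2:+1/4180377600 = 1/1393459200
3j²(5 8 7; 3 -6 3) = Δ·Π!·Σ² = 1/1292  (sign +1)
combine: 4πI² = 2805·360/46189·1/1292 = 1350/79781
take √, sign +1: I = 0.03669545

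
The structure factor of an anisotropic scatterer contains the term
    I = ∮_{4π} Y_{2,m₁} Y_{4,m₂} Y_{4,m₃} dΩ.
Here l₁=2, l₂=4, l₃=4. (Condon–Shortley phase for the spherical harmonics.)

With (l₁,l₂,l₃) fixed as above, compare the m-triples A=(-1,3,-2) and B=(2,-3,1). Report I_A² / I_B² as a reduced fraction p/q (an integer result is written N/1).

25/18

l's match ⇒ only the (l;m) 3-j factors differ between A and B.
A: triangle coeff Δ(2,4,4) = 1/13860; Σ_t [1,2]: t=1:−1/1440 t=2:+1/240 = 1/288; (3j)²=5/132 [(2 4 4; -1 3 -2)], sign=+1
B: triangle coeff Δ(2,4,4) = 1/13860; Σ_t [0,0]: t=0:+1/480 = 1/480; (3j)²=3/110 [(2 4 4; 2 -3 1)], sign=-1
I_A²/I_B² = (5/132)/(3/110) = 25/18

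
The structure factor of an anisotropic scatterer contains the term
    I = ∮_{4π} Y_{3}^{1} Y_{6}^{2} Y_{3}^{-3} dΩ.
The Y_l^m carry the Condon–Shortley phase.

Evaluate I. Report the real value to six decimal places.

Rules hold: Σm=0, L=12 even, 3≤3≤9.
N = 7·13·7 = 637
Δ = 6!·0!·6!/13! = 1/12012
Racah Σ t=3..3: t=3:−1/1296 = -1/1296
⇒ 3j(3 6 3; 0 0 0)² = 100/3003, sgn +1
Racah Σ t=2..2: t=2:+1/34560 = 1/34560
⇒ 3j(3 6 3; 1 2 -3)² = 1/429, sgn +1
4πI² = N·(3j₀)²·(3jₘ)² = 700/14157
I = +1·√(0.0494455/4π) = 0.06272757

0.062728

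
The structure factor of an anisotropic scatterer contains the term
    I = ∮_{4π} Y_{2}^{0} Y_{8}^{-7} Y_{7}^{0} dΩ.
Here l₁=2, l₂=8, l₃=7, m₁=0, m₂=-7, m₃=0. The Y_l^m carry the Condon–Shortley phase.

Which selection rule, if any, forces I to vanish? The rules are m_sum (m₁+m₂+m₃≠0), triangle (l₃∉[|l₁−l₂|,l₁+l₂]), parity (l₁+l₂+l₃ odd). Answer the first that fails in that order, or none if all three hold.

Σmᵢ = -7  ✗
l₃∈[|l₁−l₂|,l₁+l₂]=[6,10], have l₃=7
Σlᵢ = 17 ⇒ odd

m_sum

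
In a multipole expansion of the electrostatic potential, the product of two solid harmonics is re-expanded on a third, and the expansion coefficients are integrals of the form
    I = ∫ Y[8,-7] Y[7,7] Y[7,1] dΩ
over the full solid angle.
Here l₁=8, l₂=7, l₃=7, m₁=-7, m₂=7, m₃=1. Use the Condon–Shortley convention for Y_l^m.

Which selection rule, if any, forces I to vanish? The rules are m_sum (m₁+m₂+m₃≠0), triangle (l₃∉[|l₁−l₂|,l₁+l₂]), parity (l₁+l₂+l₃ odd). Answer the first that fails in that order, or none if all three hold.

Σmᵢ = 1  ✗
l₃∈[|l₁−l₂|,l₁+l₂]=[1,15], have l₃=7
Σlᵢ = 22 ⇒ even

m_sum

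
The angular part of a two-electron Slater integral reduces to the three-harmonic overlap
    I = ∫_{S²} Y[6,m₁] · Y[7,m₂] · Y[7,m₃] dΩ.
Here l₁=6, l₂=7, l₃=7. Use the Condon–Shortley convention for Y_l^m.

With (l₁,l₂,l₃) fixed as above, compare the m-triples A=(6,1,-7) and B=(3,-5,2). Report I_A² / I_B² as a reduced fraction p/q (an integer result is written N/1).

286/105

Same 6,7,7: normalisation and zero-m 3j drop out of the ratio.
A: Δ: 6! 6! 8! / 21! → 1/2444321880; sum: t=0:+1/20901888000 = 1/20901888000; 3j²(6 7 7; 6 1 -7) = Δ·Π!·Σ² = 11/9690  (sign +1)
B: Δ: 6! 6! 8! / 21! → 1/2444321880; sum: t=0:+1/37324800 t=1:−1/29030400 t=2:+1/232243200 = -1/298598400; 3j²(6 7 7; 3 -5 2) = Δ·Π!·Σ² = 7/16796  (sign +1)
I_A²/I_B² = (11/9690)/(7/16796) = 286/105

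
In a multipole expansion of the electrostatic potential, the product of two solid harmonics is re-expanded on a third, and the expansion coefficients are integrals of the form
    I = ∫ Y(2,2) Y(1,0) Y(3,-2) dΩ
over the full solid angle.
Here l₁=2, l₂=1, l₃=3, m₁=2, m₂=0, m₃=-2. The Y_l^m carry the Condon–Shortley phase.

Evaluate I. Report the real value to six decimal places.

Checks pass: Σm=0; 6 even; l₃=3∈[1,3].
(2·2+1)(2·1+1)(2·3+1) = 105
Δ: 0! 4! 2! / 7! → 1/105
sum: t=0:+1/4 = 1/4
3j²(2 1 3; 0 0 0) = Δ·Π!·Σ² = 3/35  (sign -1)
sum: t=0:+1/24 = 1/24
3j²(2 1 3; 2 0 -2) = Δ·Π!·Σ² = 1/21  (sign -1)
combine: 4πI² = 105·3/35·1/21 = 3/7
take √, sign +1: I = 0.18467439

0.184674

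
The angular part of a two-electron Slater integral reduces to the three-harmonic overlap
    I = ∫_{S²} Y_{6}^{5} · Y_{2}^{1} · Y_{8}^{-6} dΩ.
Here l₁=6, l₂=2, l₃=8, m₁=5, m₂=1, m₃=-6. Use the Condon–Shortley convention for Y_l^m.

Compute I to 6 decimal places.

Checks pass: Σm=0; 16 even; l₃=8∈[4,8].
(2·6+1)(2·2+1)(2·8+1) = 1105
Δ: 0! 12! 4! / 17! → 1/30940
sum: t=0:+1/2073600 = 1/2073600
3j²(6 2 8; 0 0 0) = Δ·Π!·Σ² = 28/1105  (sign +1)
sum: t=0:+1/239500800 = 1/239500800
3j²(6 2 8; 5 1 -6) = Δ·Π!·Σ² = 2/85  (sign +1)
combine: 4πI² = 1105·28/1105·2/85 = 56/85
take √, sign +1: I = 0.22897055

0.228971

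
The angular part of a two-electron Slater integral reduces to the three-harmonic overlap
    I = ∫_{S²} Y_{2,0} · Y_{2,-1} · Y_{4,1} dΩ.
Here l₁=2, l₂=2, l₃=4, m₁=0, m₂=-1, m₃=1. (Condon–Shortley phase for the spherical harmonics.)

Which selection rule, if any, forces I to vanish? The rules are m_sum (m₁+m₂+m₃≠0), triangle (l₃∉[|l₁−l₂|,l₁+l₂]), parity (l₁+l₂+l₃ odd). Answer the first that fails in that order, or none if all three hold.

azimuthal sum: 0 − 1 + 1 = 0  ✓
0 ≤ 4 ≤ 4 (triangle on l)  ✓
L = 2 + 2 + 4 = 8 (even)  ✓

none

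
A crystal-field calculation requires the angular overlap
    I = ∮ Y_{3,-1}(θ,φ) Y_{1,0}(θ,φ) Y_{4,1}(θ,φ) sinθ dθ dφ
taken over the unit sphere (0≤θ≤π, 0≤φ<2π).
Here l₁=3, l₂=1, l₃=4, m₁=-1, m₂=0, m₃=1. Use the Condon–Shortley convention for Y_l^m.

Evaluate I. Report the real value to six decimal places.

Rules hold: Σm=0, L=8 even, 2≤4≤4.
N = 7·3·9 = 189
Δ = 0!·6!·2!/9! = 1/252
Racah Σ t=0..0: t=0:+1/36 = 1/36
⇒ 3j(3 1 4; 0 0 0)² = 4/63, sgn +1
Racah Σ t=0..0: t=0:+1/48 = 1/48
⇒ 3j(3 1 4; -1 0 1)² = 5/84, sgn -1
4πI² = N·(3j₀)²·(3jₘ)² = 5/7
I = -1·√(0.714286/4π) = -0.23841361

-0.238414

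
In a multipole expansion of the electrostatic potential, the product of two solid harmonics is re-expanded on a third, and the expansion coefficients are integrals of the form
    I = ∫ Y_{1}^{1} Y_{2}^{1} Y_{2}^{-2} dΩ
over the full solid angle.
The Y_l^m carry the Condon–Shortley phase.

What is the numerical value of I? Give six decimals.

Σlᵢ=5 odd — θ-integrand is odd under cosθ→−cosθ; I=0

0.000000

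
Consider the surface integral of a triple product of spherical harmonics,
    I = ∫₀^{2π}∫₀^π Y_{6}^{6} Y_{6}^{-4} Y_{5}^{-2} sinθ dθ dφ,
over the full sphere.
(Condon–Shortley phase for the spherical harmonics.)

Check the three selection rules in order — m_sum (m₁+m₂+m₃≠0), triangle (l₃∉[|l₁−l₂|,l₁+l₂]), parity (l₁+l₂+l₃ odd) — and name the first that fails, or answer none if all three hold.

azimuthal sum: 6 − 4 − 2 = 0  ✓
0 ≤ 5 ≤ 12 (triangle on l)  ✓
L = 6 + 6 + 5 = 17 (odd)  ✗

parity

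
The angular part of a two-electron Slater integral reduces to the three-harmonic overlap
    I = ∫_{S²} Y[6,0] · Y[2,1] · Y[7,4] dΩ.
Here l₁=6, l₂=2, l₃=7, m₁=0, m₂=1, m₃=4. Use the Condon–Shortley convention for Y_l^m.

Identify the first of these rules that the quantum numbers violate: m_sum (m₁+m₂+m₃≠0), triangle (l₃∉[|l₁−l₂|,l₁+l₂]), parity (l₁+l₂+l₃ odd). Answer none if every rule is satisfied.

m_sum

azimuthal sum: 0 + 1 + 4 = 5  ✗
4 ≤ 7 ≤ 8 (triangle on l)
L = 6 + 2 + 7 = 15 (odd)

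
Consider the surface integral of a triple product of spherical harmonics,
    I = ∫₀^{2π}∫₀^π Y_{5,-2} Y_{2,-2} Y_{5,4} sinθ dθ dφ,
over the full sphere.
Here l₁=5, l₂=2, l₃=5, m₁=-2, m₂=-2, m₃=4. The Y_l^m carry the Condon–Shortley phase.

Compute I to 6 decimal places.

m-sum 0 ✓  L=12 even ✓  3≤5≤7 ✓
Π(2lᵢ+1) = 11×5×11 = 605
triangle coeff Δ(5,2,5) = 1/38610
Σ_t [0,2]: t=0:+1/2880 t=1:−1/576 t=2:+1/2880 = -1/960
(3j)²=10/429 [(5 2 5; 0 0 0)], sign=+1
Σ_t [0,0]: t=0:+1/20160 = 1/20160
(3j)²=12/715 [(5 2 5; -2 -2 4)], sign=-1
⇒ 4πI² = 40/169
I = (-1)√(40/169/(4π)) = -0.13724032

-0.137240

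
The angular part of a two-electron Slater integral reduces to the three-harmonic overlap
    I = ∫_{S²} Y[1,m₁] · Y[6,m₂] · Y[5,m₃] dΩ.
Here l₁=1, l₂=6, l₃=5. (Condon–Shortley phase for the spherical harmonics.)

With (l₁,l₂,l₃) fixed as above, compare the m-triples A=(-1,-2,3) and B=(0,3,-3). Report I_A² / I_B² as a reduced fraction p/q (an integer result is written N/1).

Shared (l₁,l₂,l₃)=(1,6,5): N and (l;000)² cancel in I_A²/I_B².
A: Δ = 2!·0!·10!/13! = 1/858; Racah Σ t=2..2: t=2:+1/161280 = 1/161280; ⇒ 3j(1 6 5; -1 -2 3)² = 1/143, sgn +1
B: Δ = 2!·0!·10!/13! = 1/858; Racah Σ t=1..1: t=1:−1/80640 = -1/80640; ⇒ 3j(1 6 5; 0 3 -3)² = 9/286, sgn -1
I_A²/I_B² = (1/143)/(9/286) = 2/9

2/9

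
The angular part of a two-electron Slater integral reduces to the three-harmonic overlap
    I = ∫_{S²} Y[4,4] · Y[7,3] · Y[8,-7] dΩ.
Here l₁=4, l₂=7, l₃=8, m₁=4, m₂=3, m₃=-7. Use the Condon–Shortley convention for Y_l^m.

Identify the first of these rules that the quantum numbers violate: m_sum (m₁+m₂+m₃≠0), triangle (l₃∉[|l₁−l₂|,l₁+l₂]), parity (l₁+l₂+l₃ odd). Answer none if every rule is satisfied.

parity

Σmᵢ = 0  ✓
l₃∈[|l₁−l₂|,l₁+l₂]=[3,11], have l₃=8  ✓
Σlᵢ = 19 ⇒ odd  ✗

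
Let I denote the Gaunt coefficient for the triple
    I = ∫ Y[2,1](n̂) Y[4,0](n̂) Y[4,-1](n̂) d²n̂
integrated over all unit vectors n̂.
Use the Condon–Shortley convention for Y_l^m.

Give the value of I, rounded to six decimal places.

Rules hold: Σm=0, L=10 even, 2≤4≤6.
N = 5·9·9 = 405
Δ = 2!·2!·6!/11! = 1/13860
Racah Σ t=0..2: t=0:+1/192 t=1:−1/36 t=2:+1/192 = -5/288
⇒ 3j(2 4 4; 0 0 0)² = 20/693, sgn -1
Racah Σ t=0..1: t=0:+1/96 t=1:−1/72 = -1/288
⇒ 3j(2 4 4; 1 0 -1)² = 1/462, sgn +1
4πI² = N·(3j₀)²·(3jₘ)² = 150/5929
I = -1·√(0.0252994/4π) = -0.04486937

-0.044869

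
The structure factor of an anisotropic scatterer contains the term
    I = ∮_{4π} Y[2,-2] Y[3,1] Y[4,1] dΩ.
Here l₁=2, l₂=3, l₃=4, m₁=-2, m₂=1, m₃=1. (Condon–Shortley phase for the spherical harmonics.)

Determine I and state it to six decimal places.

0.000000

l₁+l₂+l₃=9 is odd: 3j(l;000)=0 ⇒ I=0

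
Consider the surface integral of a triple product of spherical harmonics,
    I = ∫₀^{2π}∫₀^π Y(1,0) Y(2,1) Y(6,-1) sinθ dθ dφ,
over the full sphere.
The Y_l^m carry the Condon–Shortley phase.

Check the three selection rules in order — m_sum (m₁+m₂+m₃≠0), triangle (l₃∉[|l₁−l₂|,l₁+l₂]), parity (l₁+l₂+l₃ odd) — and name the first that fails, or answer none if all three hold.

triangle

Σmᵢ = 0  ✓
l₃∈[|l₁−l₂|,l₁+l₂]=[1,3], have l₃=6  ✗
Σlᵢ = 9 ⇒ odd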